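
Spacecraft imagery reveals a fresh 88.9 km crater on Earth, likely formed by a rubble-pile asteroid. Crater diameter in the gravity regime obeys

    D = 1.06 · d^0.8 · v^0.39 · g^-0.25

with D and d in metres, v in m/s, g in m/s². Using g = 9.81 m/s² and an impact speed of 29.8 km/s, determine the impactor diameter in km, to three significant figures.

d ≈ 19.2 km

Rearranging for d: d = [D / (1.06 · 29800^0.39 · 9.81^-0.25)]^(1/0.8).
D = 88900 m.
29800^0.39 = 55.58
9.81^-0.25 = 0.5650
Denominator = 1.06 × 55.58 × 0.5650 = 33.29
D / 33.29 = 88900 / 33.29 = 2670
d = 2670^(1/0.8) = 2670^1.25 = 19193 m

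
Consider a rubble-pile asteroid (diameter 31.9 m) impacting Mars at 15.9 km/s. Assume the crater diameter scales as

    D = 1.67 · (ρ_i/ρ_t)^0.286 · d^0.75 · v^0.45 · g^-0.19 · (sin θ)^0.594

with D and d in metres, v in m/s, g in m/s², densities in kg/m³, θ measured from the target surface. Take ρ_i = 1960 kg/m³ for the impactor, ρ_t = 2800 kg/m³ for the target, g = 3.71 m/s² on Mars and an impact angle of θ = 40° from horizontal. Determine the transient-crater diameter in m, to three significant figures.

In SI units: v = 15900 m/s.
(ρ_i/ρ_t)^0.286 = (1960/2800)^0.286 = 0.9030
d^0.75 = 31.9^0.75 = 13.42
v^0.45 = 15900^0.45 = 77.74
g^-0.19 = 3.71^-0.19 = 0.7795
(sin 40°)^0.594 = 0.6428^0.594 = 0.7691
D = 1.67 × 0.9030 × 13.42 × 77.74 × 0.7795 × 0.7691 = 943.2 m

D ≈ 943 m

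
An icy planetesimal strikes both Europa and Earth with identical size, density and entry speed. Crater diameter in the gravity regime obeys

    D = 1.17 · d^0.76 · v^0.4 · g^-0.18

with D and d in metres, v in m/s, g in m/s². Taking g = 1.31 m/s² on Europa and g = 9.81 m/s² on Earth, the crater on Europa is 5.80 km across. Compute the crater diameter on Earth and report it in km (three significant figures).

All impactor-dependent factors cancel in the ratio, leaving D_Earth/D_Europa = (g_Earth/g_Europa)^-0.18.
(9.81/1.31)^-0.18 = 7.489^-0.18 = 0.6960
D_Earth = 0.6960 × 5.80 km = 4.04 km

D ≈ 4.04 km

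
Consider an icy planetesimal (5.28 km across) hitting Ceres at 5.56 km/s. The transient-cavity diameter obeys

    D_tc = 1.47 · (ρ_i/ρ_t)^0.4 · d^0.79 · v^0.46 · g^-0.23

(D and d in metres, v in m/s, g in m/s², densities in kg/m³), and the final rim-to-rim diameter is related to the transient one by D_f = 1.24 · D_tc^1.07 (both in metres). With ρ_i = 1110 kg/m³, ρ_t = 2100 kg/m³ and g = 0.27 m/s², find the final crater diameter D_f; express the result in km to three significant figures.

D_f ≈ 192 km

In SI: d = 5280 m, v = 5560 m/s.
(ρ_i/ρ_t)^0.4 = (1110/2100)^0.4 = 0.7749
d^0.79 = 5280^0.79 = 872.7
v^0.46 = 5560^0.46 = 52.81
g^-0.23 = 0.27^-0.23 = 1.351
D_tc = 1.47 × 0.7749 × 872.7 × 52.81 × 1.351 = 70930 m
D_f = 1.24 × (70930)^1.07 = 1.922 × 10^5 m
     = 192.2 km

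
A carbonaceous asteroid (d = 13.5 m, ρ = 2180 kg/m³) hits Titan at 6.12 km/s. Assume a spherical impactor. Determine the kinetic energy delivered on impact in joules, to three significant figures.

E ≈ 5.26 × 10^13 J

v = 6120 m/s.
Mass m = (π/6) ρ d³ = (π/6) × 2180 × (13.5)³ = 2.808 × 10^6 kg
E = ½ m v² = 0.5 × 2.808 × 10^6 × (6120)² = 5.259 × 10^13 J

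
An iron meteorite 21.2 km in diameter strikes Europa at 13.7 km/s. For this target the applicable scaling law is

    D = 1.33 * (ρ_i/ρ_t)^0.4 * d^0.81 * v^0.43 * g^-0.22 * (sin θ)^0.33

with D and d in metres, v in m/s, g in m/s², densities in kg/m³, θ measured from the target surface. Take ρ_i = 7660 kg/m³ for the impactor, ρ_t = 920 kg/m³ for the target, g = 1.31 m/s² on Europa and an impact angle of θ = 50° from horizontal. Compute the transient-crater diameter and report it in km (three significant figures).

In SI units: d = 21200 m, v = 13700 m/s.
(ρ_i/ρ_t)^0.4 = (7660/920)^0.4 = 2.334
d^0.81 = 21200^0.81 = 3194
v^0.43 = 13700^0.43 = 60.09
g^-0.22 = 1.31^-0.22 = 0.9423
(sin 50°)^0.33 = 0.7660^0.33 = 0.9158
D = 1.33 × 2.334 × 3194 × 60.09 × 0.9423 × 0.9158 = 5.141 × 10^5 m
   = 514.1 km

D ≈ 514 km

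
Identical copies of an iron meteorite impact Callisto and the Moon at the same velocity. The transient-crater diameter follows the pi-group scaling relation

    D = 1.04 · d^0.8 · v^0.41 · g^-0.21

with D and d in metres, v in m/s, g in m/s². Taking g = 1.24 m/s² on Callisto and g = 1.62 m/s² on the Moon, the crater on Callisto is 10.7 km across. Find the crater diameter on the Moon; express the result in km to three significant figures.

All impactor-dependent factors cancel in the ratio, leaving D_Moon/D_Callisto = (g_Moon/g_Callisto)^-0.21.
(1.62/1.24)^-0.21 = 1.306^-0.21 = 0.9455
D_Moon = 0.9455 × 10.7 km = 10.1 km

D ≈ 10.1 km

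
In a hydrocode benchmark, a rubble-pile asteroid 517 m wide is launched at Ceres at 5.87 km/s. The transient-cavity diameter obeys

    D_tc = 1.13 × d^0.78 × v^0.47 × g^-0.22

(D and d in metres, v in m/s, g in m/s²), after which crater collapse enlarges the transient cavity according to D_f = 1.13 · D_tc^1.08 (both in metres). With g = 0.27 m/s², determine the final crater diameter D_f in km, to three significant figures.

v = 5870 m/s.
d^0.78 = 517^0.78 = 130.8
v^0.47 = 5870^0.47 = 59.06
g^-0.22 = 0.27^-0.22 = 1.334
D_tc = 1.13 × 130.8 × 59.06 × 1.334 = 11640 m
D_f = 1.13 × (11640)^1.08 = 27817 m
     = 27.82 km

D_f ≈ 27.8 km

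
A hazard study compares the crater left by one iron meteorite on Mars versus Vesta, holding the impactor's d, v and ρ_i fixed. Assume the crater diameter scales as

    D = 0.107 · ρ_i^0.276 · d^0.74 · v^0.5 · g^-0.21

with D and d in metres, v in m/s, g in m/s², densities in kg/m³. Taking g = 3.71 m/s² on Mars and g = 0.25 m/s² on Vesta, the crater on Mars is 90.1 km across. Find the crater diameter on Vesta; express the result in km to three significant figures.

D ≈ 159 km

All impactor-dependent factors cancel in the ratio, leaving D_Vesta/D_Mars = (g_Vesta/g_Mars)^-0.21.
(0.25/3.71)^-0.21 = 0.06739^-0.21 = 1.762
D_Vesta = 1.762 × 90.1 km = 159 km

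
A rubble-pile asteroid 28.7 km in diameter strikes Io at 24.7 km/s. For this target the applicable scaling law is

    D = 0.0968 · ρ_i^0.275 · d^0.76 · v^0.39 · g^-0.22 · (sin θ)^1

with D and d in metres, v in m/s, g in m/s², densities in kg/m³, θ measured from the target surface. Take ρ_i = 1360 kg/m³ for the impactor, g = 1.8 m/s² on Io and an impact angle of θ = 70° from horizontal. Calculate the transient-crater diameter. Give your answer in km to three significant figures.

D ≈ 73.4 km

In SI units: d = 28700 m, v = 24700 m/s.
ρ_i^0.275 = 1360^0.275 = 7.273
d^0.76 = 28700^0.76 = 2443
v^0.39 = 24700^0.39 = 51.66
g^-0.22 = 1.8^-0.22 = 0.8787
(sin 70°)^1 = 0.9397^1 = 0.9397
D = 0.0968 × 7.273 × 2443 × 51.66 × 0.8787 × 0.9397 = 73366 m
   = 73.37 km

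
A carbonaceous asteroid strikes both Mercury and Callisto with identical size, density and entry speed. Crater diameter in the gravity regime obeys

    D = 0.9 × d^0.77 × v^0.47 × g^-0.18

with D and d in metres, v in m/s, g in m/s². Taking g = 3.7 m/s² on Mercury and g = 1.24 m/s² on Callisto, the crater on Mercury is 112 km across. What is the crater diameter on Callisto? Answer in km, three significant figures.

All impactor-dependent factors cancel in the ratio, leaving D_Callisto/D_Mercury = (g_Callisto/g_Mercury)^-0.18.
(1.24/3.7)^-0.18 = 0.3351^-0.18 = 1.217
D_Callisto = 1.217 × 112 km = 136 km

D ≈ 136 km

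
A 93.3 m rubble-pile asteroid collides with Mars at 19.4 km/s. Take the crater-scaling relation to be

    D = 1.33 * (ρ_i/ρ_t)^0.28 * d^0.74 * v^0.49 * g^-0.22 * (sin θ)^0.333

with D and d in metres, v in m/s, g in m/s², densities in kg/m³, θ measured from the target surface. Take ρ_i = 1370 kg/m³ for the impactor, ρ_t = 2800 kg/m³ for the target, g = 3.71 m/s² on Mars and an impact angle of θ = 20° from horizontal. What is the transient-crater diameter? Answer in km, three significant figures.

D ≈ 2.07 km

In SI units: v = 19400 m/s.
(ρ_i/ρ_t)^0.28 = (1370/2800)^0.28 = 0.8186
d^0.74 = 93.3^0.74 = 28.69
v^0.49 = 19400^0.49 = 126.2
g^-0.22 = 3.71^-0.22 = 0.7494
(sin 20°)^0.333 = 0.3420^0.333 = 0.6996
D = 1.33 × 0.8186 × 28.69 × 126.2 × 0.7494 × 0.6996 = 2067 m
   = 2.067 km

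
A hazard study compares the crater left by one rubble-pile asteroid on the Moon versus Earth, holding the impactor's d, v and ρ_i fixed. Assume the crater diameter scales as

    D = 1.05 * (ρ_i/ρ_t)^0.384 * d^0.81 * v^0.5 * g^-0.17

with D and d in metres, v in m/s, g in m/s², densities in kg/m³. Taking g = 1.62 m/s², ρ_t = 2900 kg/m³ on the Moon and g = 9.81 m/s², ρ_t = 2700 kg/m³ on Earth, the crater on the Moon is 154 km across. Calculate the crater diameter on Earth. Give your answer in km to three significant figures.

D ≈ 117 km

The impactor-only factors (d, v, ρ_i) cancel in the ratio, leaving D_Earth/D_Moon = (g_Earth/g_Moon)^-0.17 · (ρ_t,Moon/ρ_t,Earth)^0.384.
(9.81/1.62)^-0.17 = 6.056^-0.17 = 0.7363
(2900/2700)^0.384 = 1.074^0.384 = 1.028
Ratio = 0.7363 × 1.028 = 0.7569
D_Earth = 0.7569 × 154 km = 117 km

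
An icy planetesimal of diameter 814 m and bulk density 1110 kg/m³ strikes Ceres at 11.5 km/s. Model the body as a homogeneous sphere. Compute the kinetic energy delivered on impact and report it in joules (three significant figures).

E ≈ 2.07 × 10^19 J

v = 11500 m/s.
Mass m = (π/6) ρ d³ = (π/6) × 1110 × (814)³ = 3.135 × 10^11 kg
E = ½ m v² = 0.5 × 3.135 × 10^11 × (11500)² = 2.073 × 10^19 J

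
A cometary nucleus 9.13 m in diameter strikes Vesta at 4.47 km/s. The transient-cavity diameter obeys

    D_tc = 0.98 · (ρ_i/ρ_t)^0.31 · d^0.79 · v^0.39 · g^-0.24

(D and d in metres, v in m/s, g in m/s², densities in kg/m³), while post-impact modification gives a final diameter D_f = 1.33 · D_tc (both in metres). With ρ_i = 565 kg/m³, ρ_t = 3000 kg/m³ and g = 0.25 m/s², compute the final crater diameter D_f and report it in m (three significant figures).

D_f ≈ 165 m

v = 4470 m/s.
(ρ_i/ρ_t)^0.31 = (565/3000)^0.31 = 0.5960
d^0.79 = 9.13^0.79 = 5.738
v^0.39 = 4470^0.39 = 26.52
g^-0.24 = 0.25^-0.24 = 1.395
D_tc = 0.98 × 0.5960 × 5.738 × 26.52 × 1.395 = 124.0 m
D_f = 1.33 × 124.0 = 164.9 m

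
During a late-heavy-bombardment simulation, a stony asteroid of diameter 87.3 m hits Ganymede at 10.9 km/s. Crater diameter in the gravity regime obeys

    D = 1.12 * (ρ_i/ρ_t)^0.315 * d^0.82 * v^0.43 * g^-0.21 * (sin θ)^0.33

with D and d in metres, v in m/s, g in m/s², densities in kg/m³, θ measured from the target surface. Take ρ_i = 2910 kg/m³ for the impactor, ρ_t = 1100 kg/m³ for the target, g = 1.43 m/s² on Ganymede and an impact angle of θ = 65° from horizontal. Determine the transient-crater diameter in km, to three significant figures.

D ≈ 2.91 km

In SI units: v = 10900 m/s.
(ρ_i/ρ_t)^0.315 = (2910/1100)^0.315 = 1.359
d^0.82 = 87.3^0.82 = 39.05
v^0.43 = 10900^0.43 = 54.46
g^-0.21 = 1.43^-0.21 = 0.9276
(sin 65°)^0.33 = 0.9063^0.33 = 0.9681
D = 1.12 × 1.359 × 39.05 × 54.46 × 0.9276 × 0.9681 = 2907 m
   = 2.907 km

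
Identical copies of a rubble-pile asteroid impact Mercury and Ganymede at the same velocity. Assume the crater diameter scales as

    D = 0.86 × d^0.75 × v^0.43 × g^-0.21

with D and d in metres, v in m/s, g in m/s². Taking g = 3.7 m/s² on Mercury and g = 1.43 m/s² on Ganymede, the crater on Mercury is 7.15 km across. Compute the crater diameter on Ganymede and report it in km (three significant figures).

All impactor-dependent factors cancel in the ratio, leaving D_Ganymede/D_Mercury = (g_Ganymede/g_Mercury)^-0.21.
(1.43/3.7)^-0.21 = 0.3865^-0.21 = 1.221
D_Ganymede = 1.221 × 7.15 km = 8.73 km

D ≈ 8.73 km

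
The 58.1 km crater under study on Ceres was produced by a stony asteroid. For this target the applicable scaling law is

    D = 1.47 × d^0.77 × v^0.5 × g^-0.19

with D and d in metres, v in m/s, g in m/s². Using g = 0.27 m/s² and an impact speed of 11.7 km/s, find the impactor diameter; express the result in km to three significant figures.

Rearranging for d: d = [D / (1.47 · 11700^0.5 · 0.27^-0.19)]^(1/0.77).
D = 58100 m.
11700^0.5 = 108.2
0.27^-0.19 = 1.282
Denominator = 1.47 × 108.2 × 1.282 = 203.9
D / 203.9 = 58100 / 203.9 = 284.9
d = 284.9^(1/0.77) = 284.9^1.2987 = 1541 m

d ≈ 1.54 km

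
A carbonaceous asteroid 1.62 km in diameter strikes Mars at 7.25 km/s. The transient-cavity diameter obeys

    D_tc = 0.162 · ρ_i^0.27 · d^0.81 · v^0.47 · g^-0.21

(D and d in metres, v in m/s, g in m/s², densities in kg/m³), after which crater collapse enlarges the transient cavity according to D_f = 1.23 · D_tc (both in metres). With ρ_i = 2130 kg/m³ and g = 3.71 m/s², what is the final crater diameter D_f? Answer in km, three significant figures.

D_f ≈ 31.1 km

In SI: d = 1620 m, v = 7250 m/s.
ρ_i^0.27 = 2130^0.27 = 7.919
d^0.81 = 1620^0.81 = 397.8
v^0.47 = 7250^0.47 = 65.22
g^-0.21 = 3.71^-0.21 = 0.7593
D_tc = 0.162 × 7.919 × 397.8 × 65.22 × 0.7593 = 25270 m
D_f = 1.23 × 25270 = 31082 m
     = 31.08 km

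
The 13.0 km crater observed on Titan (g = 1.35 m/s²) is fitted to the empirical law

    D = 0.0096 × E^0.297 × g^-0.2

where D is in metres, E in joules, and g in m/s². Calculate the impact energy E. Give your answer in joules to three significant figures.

Rearranging: E = [D / (0.0096 · g^-0.2)]^(1/0.297).
D = 13000 m.
g^-0.2 = 1.35^-0.2 = 0.9417
D / (0.0096 × 0.9417) = 13000 / (9.040 × 10^-3) = 1.438 × 10^6
E = (1.438 × 10^6)^3.367 = 5.410 × 10^20 J

E ≈ 5.41 × 10^20 J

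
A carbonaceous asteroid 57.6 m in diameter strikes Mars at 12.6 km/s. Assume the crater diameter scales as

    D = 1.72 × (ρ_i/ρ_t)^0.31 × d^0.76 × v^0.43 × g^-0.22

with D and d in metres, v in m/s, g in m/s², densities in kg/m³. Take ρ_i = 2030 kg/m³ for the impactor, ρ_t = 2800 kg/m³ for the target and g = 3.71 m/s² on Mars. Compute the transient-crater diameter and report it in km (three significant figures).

D ≈ 1.47 km

In SI units: v = 12600 m/s.
(ρ_i/ρ_t)^0.31 = (2030/2800)^0.31 = 0.9051
d^0.76 = 57.6^0.76 = 21.77
v^0.43 = 12600^0.43 = 57.96
g^-0.22 = 3.71^-0.22 = 0.7494
D = 1.72 × 0.9051 × 21.77 × 57.96 × 0.7494 = 1472 m
   = 1.472 km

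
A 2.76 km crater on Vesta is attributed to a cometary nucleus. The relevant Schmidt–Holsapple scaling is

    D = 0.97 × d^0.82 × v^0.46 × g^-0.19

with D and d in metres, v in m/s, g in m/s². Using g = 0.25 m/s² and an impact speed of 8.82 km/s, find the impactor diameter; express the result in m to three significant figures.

Rearranging for d: d = [D / (0.97 · 8820^0.46 · 0.25^-0.19)]^(1/0.82).
D = 2760 m.
8820^0.46 = 65.30
0.25^-0.19 = 1.301
Denominator = 0.97 × 65.30 × 1.301 = 82.41
D / 82.41 = 2760 / 82.41 = 33.49
d = 33.49^(1/0.82) = 33.49^1.2195 = 72.38 m

d ≈ 72.4 m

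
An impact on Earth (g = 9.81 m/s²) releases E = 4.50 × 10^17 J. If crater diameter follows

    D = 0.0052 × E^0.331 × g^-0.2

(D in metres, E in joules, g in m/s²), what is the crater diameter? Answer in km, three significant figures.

D ≈ 2.30 km

E^0.331 = (4.50 × 10^17)^0.331 = 6.970 × 10^5
g^-0.2 = 9.81^-0.2 = 0.6334
D = 0.0052 × 6.970 × 10^5 × 0.6334 = 2296 m
   = 2.296 km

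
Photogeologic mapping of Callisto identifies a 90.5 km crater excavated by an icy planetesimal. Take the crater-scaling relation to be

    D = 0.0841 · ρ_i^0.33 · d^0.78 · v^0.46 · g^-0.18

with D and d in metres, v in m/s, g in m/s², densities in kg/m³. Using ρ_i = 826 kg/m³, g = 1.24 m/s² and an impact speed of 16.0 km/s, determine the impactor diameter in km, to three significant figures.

Rearranging for d: d = [D / (0.0841 · 826^0.33 · 16000^0.46 · 1.24^-0.18)]^(1/0.78).
D = 90500 m.
826^0.33 = 9.175
16000^0.46 = 85.88
1.24^-0.18 = 0.9620
Denominator = 0.0841 × 9.175 × 85.88 × 0.9620 = 63.75
D / 63.75 = 90500 / 63.75 = 1420
d = 1420^(1/0.78) = 1420^1.2821 = 11004 m

d ≈ 11.0 km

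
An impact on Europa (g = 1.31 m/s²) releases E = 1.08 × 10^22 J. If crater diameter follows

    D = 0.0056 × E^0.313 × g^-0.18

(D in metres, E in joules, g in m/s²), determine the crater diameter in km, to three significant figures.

E^0.313 = (1.08 × 10^22)^0.313 = 7.879 × 10^6
g^-0.18 = 1.31^-0.18 = 0.9526
D = 0.0056 × 7.879 × 10^6 × 0.9526 = 42031 m
   = 42.03 km

D ≈ 42.0 km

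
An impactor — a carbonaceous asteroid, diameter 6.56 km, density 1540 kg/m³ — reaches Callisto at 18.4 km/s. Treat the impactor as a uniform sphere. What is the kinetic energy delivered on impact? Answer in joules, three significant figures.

E ≈ 3.85 × 10^22 J

d = 6560 m; v = 18400 m/s.
Mass m = (π/6) ρ d³ = (π/6) × 1540 × (6560)³ = 2.276 × 10^14 kg
E = ½ m v² = 0.5 × 2.276 × 10^14 × (18400)² = 3.853 × 10^22 J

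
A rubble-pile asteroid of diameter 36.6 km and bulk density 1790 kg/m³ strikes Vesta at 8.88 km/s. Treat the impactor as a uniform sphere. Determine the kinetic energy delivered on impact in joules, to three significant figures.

d = 36600 m; v = 8880 m/s.
Mass m = (π/6) ρ d³ = (π/6) × 1790 × (36600)³ = 4.595 × 10^16 kg
E = ½ m v² = 0.5 × 4.595 × 10^16 × (8880)² = 1.812 × 10^24 J

E ≈ 1.81 × 10^24 J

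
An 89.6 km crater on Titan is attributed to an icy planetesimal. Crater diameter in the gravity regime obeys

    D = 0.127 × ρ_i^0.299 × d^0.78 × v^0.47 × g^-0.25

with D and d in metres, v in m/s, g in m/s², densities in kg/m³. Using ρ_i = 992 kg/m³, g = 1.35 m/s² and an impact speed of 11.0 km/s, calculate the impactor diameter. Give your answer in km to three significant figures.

d ≈ 9.04 km

Rearranging for d: d = [D / (0.127 · 992^0.299 · 11000^0.47 · 1.35^-0.25)]^(1/0.78).
D = 89600 m.
992^0.299 = 7.870
11000^0.47 = 79.33
1.35^-0.25 = 0.9277
Denominator = 0.127 × 7.870 × 79.33 × 0.9277 = 73.56
D / 73.56 = 89600 / 73.56 = 1218
d = 1218^(1/0.78) = 1218^1.2821 = 9039 m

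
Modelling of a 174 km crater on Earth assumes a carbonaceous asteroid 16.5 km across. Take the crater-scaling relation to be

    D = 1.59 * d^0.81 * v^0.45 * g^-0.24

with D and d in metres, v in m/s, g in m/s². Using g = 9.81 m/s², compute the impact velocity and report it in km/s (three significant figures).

Rearranging for v: v = [D / (1.59 · 16500^0.81 · 9.81^-0.24)]^(1/0.45).
D = 174000 m.
16500^0.81 = 2607
9.81^-0.24 = 0.5781
Denominator = 1.59 × 2607 × 0.5781 = 2396
D / 2396 = 174000 / 2396 = 72.62
v = 72.62^(1/0.45) = 72.62^2.2222 = 13666 m/s

v ≈ 13.7 km/s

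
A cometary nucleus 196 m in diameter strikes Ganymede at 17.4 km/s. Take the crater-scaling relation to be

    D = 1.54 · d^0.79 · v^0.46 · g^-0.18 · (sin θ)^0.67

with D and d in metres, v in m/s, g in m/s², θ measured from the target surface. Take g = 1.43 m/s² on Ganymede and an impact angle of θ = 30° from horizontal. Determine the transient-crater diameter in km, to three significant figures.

D ≈ 5.24 km

In SI units: v = 17400 m/s.
d^0.79 = 196^0.79 = 64.70
v^0.46 = 17400^0.46 = 89.26
g^-0.18 = 1.43^-0.18 = 0.9376
(sin 30°)^0.67 = 0.5000^0.67 = 0.6285
D = 1.54 × 64.70 × 89.26 × 0.9376 × 0.6285 = 5241 m
   = 5.241 km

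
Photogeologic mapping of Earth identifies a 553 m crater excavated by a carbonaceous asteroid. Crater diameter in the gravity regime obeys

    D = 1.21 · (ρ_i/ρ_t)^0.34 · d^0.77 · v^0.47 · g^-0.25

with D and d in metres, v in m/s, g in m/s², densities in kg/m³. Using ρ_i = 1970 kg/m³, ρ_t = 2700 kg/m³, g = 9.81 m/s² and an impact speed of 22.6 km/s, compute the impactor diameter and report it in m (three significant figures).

Rearranging for d: d = [D / (1.21 · (1970/2700)^0.34 · 22600^0.47 · 9.81^-0.25)]^(1/0.77).
(1970/2700)^0.34 = 0.8984
22600^0.47 = 111.3
9.81^-0.25 = 0.5650
Denominator = 1.21 × 0.8984 × 111.3 × 0.5650 = 68.36
D / 68.36 = 553 / 68.36 = 8.090
d = 8.090^(1/0.77) = 8.090^1.2987 = 15.11 m

d ≈ 15.1 m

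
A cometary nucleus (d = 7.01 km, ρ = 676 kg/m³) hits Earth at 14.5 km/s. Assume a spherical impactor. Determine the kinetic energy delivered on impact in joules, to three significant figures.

d = 7010 m; v = 14500 m/s.
Mass m = (π/6) ρ d³ = (π/6) × 676 × (7010)³ = 1.219 × 10^14 kg
E = ½ m v² = 0.5 × 1.219 × 10^14 × (14500)² = 1.281 × 10^22 J

E ≈ 1.28 × 10^22 J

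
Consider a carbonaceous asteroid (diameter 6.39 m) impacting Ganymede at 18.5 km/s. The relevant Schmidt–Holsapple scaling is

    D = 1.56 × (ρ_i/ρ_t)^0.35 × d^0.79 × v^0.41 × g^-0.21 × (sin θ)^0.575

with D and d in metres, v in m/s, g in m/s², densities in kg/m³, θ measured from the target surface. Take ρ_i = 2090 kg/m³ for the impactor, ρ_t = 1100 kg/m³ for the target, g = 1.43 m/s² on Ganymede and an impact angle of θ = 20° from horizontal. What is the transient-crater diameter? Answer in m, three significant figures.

D ≈ 238 m

In SI units: v = 18500 m/s.
(ρ_i/ρ_t)^0.35 = (2090/1100)^0.35 = 1.252
d^0.79 = 6.39^0.79 = 4.329
v^0.41 = 18500^0.41 = 56.17
g^-0.21 = 1.43^-0.21 = 0.9276
(sin 20°)^0.575 = 0.3420^0.575 = 0.5396
D = 1.56 × 1.252 × 4.329 × 56.17 × 0.9276 × 0.5396 = 237.7 m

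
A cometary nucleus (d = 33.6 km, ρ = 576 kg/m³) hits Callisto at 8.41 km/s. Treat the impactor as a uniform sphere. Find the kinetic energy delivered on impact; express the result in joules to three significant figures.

d = 33600 m; v = 8410 m/s.
Mass m = (π/6) ρ d³ = (π/6) × 576 × (33600)³ = 1.144 × 10^16 kg
E = ½ m v² = 0.5 × 1.144 × 10^16 × (8410)² = 4.046 × 10^23 J

E ≈ 4.05 × 10^23 J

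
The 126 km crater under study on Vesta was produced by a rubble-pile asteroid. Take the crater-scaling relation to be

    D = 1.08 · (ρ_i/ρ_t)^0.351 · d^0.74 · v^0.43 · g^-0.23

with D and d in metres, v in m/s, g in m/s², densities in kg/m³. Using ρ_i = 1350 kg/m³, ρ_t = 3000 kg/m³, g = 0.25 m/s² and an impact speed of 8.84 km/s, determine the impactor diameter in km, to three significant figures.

Rearranging for d: d = [D / (1.08 · (1350/3000)^0.351 · 8840^0.43 · 0.25^-0.23)]^(1/0.74).
D = 126000 m.
(1350/3000)^0.351 = 0.7556
8840^0.43 = 49.77
0.25^-0.23 = 1.376
Denominator = 1.08 × 0.7556 × 49.77 × 1.376 = 55.89
D / 55.89 = 126000 / 55.89 = 2254
d = 2254^(1/0.74) = 2254^1.3514 = 33977 m

d ≈ 34.0 km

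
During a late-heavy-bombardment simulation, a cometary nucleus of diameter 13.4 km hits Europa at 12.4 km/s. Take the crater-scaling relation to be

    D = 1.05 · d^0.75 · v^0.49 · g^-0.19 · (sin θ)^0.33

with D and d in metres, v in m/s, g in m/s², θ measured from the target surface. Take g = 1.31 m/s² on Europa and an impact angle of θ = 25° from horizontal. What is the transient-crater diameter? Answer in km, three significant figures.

D ≈ 94.7 km

In SI units: d = 13400 m, v = 12400 m/s.
d^0.75 = 13400^0.75 = 1245
v^0.49 = 12400^0.49 = 101.3
g^-0.19 = 1.31^-0.19 = 0.9500
(sin 25°)^0.33 = 0.4226^0.33 = 0.7526
D = 1.05 × 1245 × 101.3 × 0.9500 × 0.7526 = 94679 m
   = 94.68 km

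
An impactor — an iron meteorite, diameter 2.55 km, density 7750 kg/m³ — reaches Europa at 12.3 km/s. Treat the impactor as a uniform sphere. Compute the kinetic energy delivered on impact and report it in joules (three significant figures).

d = 2550 m; v = 12300 m/s.
Mass m = (π/6) ρ d³ = (π/6) × 7750 × (2550)³ = 6.729 × 10^13 kg
E = ½ m v² = 0.5 × 6.729 × 10^13 × (12300)² = 5.090 × 10^21 J

E ≈ 5.09 × 10^21 J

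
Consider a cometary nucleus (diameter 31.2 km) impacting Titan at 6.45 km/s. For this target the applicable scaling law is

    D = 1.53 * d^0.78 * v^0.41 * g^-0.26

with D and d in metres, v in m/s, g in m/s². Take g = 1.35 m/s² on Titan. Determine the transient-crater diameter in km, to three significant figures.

D ≈ 165 km

In SI units: d = 31200 m, v = 6450 m/s.
d^0.78 = 31200^0.78 = 3202
v^0.41 = 6450^0.41 = 36.47
g^-0.26 = 1.35^-0.26 = 0.9249
D = 1.53 × 3202 × 36.47 × 0.9249 = 1.653 × 10^5 m
   = 165.3 km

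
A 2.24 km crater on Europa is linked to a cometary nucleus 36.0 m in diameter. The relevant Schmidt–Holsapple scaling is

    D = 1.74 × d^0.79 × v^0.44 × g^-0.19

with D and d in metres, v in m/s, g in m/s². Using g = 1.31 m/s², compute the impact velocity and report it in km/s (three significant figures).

v ≈ 21.1 km/s

Rearranging for v: v = [D / (1.74 · 36^0.79 · 1.31^-0.19)]^(1/0.44).
D = 2240 m.
36^0.79 = 16.96
1.31^-0.19 = 0.9500
Denominator = 1.74 × 16.96 × 0.9500 = 28.03
D / 28.03 = 2240 / 28.03 = 79.91
v = 79.91^(1/0.44) = 79.91^2.2727 = 21088 m/s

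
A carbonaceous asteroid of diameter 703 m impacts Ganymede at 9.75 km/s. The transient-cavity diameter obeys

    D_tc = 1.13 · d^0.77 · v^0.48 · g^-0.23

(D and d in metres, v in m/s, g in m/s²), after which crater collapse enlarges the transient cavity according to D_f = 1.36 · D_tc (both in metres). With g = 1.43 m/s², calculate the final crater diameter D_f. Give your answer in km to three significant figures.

D_f ≈ 18.1 km

v = 9750 m/s.
d^0.77 = 703^0.77 = 155.7
v^0.48 = 9750^0.48 = 82.17
g^-0.23 = 1.43^-0.23 = 0.9210
D_tc = 1.13 × 155.7 × 82.17 × 0.9210 = 13310 m
D_f = 1.36 × 13310 = 18102 m
     = 18.10 km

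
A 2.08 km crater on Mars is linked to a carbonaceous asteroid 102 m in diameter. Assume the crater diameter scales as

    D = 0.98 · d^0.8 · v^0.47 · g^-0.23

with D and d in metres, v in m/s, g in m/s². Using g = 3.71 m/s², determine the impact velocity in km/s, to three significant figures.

v ≈ 8.67 km/s

Rearranging for v: v = [D / (0.98 · 102^0.8 · 3.71^-0.23)]^(1/0.47).
D = 2080 m.
102^0.8 = 40.45
3.71^-0.23 = 0.7397
Denominator = 0.98 × 40.45 × 0.7397 = 29.32
D / 29.32 = 2080 / 29.32 = 70.94
v = 70.94^(1/0.47) = 70.94^2.1277 = 8672 m/s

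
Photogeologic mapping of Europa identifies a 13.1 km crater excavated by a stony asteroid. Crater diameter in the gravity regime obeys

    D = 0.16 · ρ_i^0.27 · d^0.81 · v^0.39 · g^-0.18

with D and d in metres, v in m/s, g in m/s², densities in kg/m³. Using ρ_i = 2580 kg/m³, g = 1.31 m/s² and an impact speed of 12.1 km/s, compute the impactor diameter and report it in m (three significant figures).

d ≈ 974 m

Rearranging for d: d = [D / (0.16 · 2580^0.27 · 12100^0.39 · 1.31^-0.18)]^(1/0.81).
D = 13100 m.
2580^0.27 = 8.339
12100^0.39 = 39.11
1.31^-0.18 = 0.9526
Denominator = 0.16 × 8.339 × 39.11 × 0.9526 = 49.71
D / 49.71 = 13100 / 49.71 = 263.5
d = 263.5^(1/0.81) = 263.5^1.2346 = 974.3 m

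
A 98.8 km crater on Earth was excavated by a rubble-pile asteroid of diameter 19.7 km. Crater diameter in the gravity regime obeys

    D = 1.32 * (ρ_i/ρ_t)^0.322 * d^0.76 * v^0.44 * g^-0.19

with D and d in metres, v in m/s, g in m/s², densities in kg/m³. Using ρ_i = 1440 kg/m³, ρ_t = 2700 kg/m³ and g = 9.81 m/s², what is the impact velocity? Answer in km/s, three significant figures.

Rearranging for v: v = [D / (1.32 · (1440/2700)^0.322 · 19700^0.76 · 9.81^-0.19)]^(1/0.44).
D = 98800 m.
(1440/2700)^0.322 = 0.8168
19700^0.76 = 1836
9.81^-0.19 = 0.6480
Denominator = 1.32 × 0.8168 × 1836 × 0.6480 = 1283
D / 1283 = 98800 / 1283 = 77.01
v = 77.01^(1/0.44) = 77.01^2.2727 = 19389 m/s

v ≈ 19.4 km/s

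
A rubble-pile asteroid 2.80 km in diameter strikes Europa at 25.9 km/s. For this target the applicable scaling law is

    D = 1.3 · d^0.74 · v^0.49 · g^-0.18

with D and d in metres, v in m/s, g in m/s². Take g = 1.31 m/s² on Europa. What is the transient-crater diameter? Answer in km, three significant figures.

D ≈ 64.0 km

In SI units: d = 2800 m, v = 25900 m/s.
d^0.74 = 2800^0.74 = 355.5
v^0.49 = 25900^0.49 = 145.4
g^-0.18 = 1.31^-0.18 = 0.9526
D = 1.3 × 355.5 × 145.4 × 0.9526 = 64011 m
   = 64.01 km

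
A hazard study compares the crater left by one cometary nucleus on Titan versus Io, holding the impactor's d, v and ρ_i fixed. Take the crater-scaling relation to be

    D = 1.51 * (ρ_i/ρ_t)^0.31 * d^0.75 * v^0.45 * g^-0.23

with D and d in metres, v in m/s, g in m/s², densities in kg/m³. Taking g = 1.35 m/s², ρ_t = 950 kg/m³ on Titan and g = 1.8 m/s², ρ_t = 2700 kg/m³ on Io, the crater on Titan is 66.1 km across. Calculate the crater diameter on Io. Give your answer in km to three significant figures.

D ≈ 44.8 km

The impactor-only factors (d, v, ρ_i) cancel in the ratio, leaving D_Io/D_Titan = (g_Io/g_Titan)^-0.23 · (ρ_t,Titan/ρ_t,Io)^0.31.
(1.8/1.35)^-0.23 = 1.333^-0.23 = 0.9360
(950/2700)^0.31 = 0.3519^0.31 = 0.7234
Ratio = 0.9360 × 0.7234 = 0.6771
D_Io = 0.6771 × 66.1 km = 44.8 km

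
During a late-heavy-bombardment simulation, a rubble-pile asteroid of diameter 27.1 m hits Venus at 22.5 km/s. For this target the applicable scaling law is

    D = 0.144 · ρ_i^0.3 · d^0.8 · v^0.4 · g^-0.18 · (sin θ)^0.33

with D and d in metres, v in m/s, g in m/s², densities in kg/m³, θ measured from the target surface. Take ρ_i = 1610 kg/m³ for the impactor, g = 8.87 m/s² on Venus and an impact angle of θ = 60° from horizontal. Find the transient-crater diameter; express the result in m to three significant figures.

D ≈ 655 m

In SI units: v = 22500 m/s.
ρ_i^0.3 = 1610^0.3 = 9.163
d^0.8 = 27.1^0.8 = 14.01
v^0.4 = 22500^0.4 = 55.06
g^-0.18 = 8.87^-0.18 = 0.6751
(sin 60°)^0.33 = 0.8660^0.33 = 0.9536
D = 0.144 × 9.163 × 14.01 × 55.06 × 0.6751 × 0.9536 = 655.3 m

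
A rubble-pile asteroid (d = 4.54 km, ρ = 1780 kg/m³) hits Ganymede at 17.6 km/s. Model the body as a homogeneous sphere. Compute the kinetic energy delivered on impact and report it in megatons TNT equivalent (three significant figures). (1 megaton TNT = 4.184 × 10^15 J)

E ≈ 3.23 × 10^6 Mt TNT

d = 4540 m; v = 17600 m/s.
Mass m = (π/6) ρ d³ = (π/6) × 1780 × (4540)³ = 8.721 × 10^13 kg
E = ½ m v² = 0.5 × 8.721 × 10^13 × (17600)² = 1.351 × 10^22 J
   = 1.351 × 10^22 / 4.184×10^15 = 3.229 × 10^6 Mt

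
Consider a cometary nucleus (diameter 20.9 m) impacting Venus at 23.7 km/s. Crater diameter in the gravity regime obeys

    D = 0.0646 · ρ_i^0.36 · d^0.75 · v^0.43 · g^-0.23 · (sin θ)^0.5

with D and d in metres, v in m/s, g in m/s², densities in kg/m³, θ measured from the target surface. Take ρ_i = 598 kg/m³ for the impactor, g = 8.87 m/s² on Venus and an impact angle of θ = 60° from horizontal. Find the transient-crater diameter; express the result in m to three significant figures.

D ≈ 270 m

In SI units: v = 23700 m/s.
ρ_i^0.36 = 598^0.36 = 9.991
d^0.75 = 20.9^0.75 = 9.775
v^0.43 = 23700^0.43 = 76.06
g^-0.23 = 8.87^-0.23 = 0.6053
(sin 60°)^0.5 = 0.8660^0.5 = 0.9306
D = 0.0646 × 9.991 × 9.775 × 76.06 × 0.6053 × 0.9306 = 270.3 m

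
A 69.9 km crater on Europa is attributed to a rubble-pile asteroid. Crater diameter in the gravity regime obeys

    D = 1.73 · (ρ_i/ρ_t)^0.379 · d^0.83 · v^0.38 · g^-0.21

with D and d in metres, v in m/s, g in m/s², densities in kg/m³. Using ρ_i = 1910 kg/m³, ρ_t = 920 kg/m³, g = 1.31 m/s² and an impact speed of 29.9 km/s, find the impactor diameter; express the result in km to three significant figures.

d ≈ 2.43 km

Rearranging for d: d = [D / (1.73 · (1910/920)^0.379 · 29900^0.38 · 1.31^-0.21)]^(1/0.83).
D = 69900 m.
(1910/920)^0.379 = 1.319
29900^0.38 = 50.21
1.31^-0.21 = 0.9449
Denominator = 1.73 × 1.319 × 50.21 × 0.9449 = 108.3
D / 108.3 = 69900 / 108.3 = 645.4
d = 645.4^(1/0.83) = 645.4^1.2048 = 2428 m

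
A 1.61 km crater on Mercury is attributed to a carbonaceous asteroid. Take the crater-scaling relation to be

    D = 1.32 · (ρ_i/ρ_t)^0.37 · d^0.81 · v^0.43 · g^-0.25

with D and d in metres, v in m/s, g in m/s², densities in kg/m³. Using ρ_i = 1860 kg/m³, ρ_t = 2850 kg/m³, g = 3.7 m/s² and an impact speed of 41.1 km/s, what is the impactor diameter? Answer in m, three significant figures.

d ≈ 41.8 m

Rearranging for d: d = [D / (1.32 · (1860/2850)^0.37 · 41100^0.43 · 3.7^-0.25)]^(1/0.81).
D = 1610 m.
(1860/2850)^0.37 = 0.8539
41100^0.43 = 96.37
3.7^-0.25 = 0.7210
Denominator = 1.32 × 0.8539 × 96.37 × 0.7210 = 78.32
D / 78.32 = 1610 / 78.32 = 20.56
d = 20.56^(1/0.81) = 20.56^1.2346 = 41.79 m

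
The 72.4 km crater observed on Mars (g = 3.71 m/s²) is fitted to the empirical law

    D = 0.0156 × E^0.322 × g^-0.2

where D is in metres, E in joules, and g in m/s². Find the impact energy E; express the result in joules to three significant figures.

Rearranging: E = [D / (0.0156 · g^-0.2)]^(1/0.322).
D = 72400 m.
g^-0.2 = 3.71^-0.2 = 0.7694
D / (0.0156 × 0.7694) = 72400 / (0.01200) = 6.033 × 10^6
E = (6.033 × 10^6)^3.1056 = 1.142 × 10^21 J

E ≈ 1.14 × 10^21 J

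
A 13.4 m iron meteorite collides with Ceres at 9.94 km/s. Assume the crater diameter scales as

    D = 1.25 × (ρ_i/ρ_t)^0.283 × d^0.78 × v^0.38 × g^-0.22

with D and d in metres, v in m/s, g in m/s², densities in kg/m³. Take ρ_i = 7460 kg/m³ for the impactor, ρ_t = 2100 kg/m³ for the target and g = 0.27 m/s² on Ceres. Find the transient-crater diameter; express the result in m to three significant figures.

In SI units: v = 9940 m/s.
(ρ_i/ρ_t)^0.283 = (7460/2100)^0.283 = 1.432
d^0.78 = 13.4^0.78 = 7.571
v^0.38 = 9940^0.38 = 33.04
g^-0.22 = 0.27^-0.22 = 1.334
D = 1.25 × 1.432 × 7.571 × 33.04 × 1.334 = 597.3 m

D ≈ 597 m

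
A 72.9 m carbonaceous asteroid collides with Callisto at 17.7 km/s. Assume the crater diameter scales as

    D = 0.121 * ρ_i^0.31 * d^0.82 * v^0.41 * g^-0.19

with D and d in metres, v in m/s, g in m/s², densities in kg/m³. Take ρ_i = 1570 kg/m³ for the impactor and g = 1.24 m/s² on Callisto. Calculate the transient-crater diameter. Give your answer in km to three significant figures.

D ≈ 2.11 km

In SI units: v = 17700 m/s.
ρ_i^0.31 = 1570^0.31 = 9.789
d^0.82 = 72.9^0.82 = 33.69
v^0.41 = 17700^0.41 = 55.17
g^-0.19 = 1.24^-0.19 = 0.9600
D = 0.121 × 9.789 × 33.69 × 55.17 × 0.9600 = 2113 m
   = 2.113 km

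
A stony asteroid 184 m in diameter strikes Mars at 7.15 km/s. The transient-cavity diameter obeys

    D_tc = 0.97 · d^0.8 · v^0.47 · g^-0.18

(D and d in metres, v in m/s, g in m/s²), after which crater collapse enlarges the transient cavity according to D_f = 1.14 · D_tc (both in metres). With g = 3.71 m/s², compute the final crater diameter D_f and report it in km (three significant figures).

v = 7150 m/s.
d^0.8 = 184^0.8 = 64.84
v^0.47 = 7150^0.47 = 64.79
g^-0.18 = 3.71^-0.18 = 0.7898
D_tc = 0.97 × 64.84 × 64.79 × 0.7898 = 3218 m
D_f = 1.14 × 3218 = 3669 m
     = 3.669 km

D_f ≈ 3.67 km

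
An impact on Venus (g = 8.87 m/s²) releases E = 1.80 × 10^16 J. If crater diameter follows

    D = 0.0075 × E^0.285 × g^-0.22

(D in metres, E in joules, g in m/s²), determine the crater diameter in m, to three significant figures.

E^0.285 = (1.80 × 10^16)^0.285 = 4.293 × 10^4
g^-0.22 = 8.87^-0.22 = 0.6187
D = 0.0075 × 4.293 × 10^4 × 0.6187 = 199.2 m

D ≈ 199 m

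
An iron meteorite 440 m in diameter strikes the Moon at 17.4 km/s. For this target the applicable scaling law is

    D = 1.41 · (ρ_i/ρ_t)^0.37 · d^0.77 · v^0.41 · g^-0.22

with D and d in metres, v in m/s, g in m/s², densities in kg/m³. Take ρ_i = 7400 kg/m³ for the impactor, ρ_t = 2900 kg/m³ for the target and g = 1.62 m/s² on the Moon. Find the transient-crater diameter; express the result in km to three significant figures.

In SI units: v = 17400 m/s.
(ρ_i/ρ_t)^0.37 = (7400/2900)^0.37 = 1.414
d^0.77 = 440^0.77 = 108.5
v^0.41 = 17400^0.41 = 54.78
g^-0.22 = 1.62^-0.22 = 0.8993
D = 1.41 × 1.414 × 108.5 × 54.78 × 0.8993 = 10657 m
   = 10.66 km

D ≈ 10.7 km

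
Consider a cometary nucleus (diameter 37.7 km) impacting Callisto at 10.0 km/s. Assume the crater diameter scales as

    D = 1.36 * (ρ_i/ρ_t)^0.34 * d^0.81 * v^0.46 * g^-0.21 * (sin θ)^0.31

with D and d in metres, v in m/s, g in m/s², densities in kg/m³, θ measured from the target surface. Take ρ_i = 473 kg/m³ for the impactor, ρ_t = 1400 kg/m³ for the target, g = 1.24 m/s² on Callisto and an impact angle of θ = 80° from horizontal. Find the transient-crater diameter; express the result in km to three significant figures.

In SI units: d = 37700 m, v = 10000 m/s.
(ρ_i/ρ_t)^0.34 = (473/1400)^0.34 = 0.6915
d^0.81 = 37700^0.81 = 5091
v^0.46 = 10000^0.46 = 69.18
g^-0.21 = 1.24^-0.21 = 0.9558
(sin 80°)^0.31 = 0.9848^0.31 = 0.9953
D = 1.36 × 0.6915 × 5091 × 69.18 × 0.9558 × 0.9953 = 3.151 × 10^5 m
   = 315.1 km

D ≈ 315 km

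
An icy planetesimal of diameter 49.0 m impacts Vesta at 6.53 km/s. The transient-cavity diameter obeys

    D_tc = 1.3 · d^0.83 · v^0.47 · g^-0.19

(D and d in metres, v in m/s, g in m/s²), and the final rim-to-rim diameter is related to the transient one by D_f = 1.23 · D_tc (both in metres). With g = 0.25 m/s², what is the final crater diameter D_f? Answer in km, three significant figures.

v = 6530 m/s.
d^0.83 = 49^0.83 = 25.28
v^0.47 = 6530^0.47 = 62.09
g^-0.19 = 0.25^-0.19 = 1.301
D_tc = 1.3 × 25.28 × 62.09 × 1.301 = 2655 m
D_f = 1.23 × 2655 = 3266 m
     = 3.266 km

D_f ≈ 3.27 km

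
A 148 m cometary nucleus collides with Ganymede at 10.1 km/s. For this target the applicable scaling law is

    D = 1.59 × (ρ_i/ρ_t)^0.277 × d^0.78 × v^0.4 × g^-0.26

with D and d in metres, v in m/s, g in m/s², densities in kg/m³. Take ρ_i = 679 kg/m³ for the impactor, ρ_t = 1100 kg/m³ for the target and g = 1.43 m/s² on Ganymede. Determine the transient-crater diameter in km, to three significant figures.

D ≈ 2.50 km

In SI units: v = 10100 m/s.
(ρ_i/ρ_t)^0.277 = (679/1100)^0.277 = 0.8749
d^0.78 = 148^0.78 = 49.30
v^0.4 = 10100^0.4 = 39.97
g^-0.26 = 1.43^-0.26 = 0.9112
D = 1.59 × 0.8749 × 49.30 × 39.97 × 0.9112 = 2498 m
   = 2.498 km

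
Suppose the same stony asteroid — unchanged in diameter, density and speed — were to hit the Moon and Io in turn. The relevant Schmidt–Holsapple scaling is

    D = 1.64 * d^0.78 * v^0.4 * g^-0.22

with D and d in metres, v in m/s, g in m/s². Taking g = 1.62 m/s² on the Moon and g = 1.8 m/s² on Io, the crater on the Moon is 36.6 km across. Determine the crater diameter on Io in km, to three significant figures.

All impactor-dependent factors cancel in the ratio, leaving D_Io/D_Moon = (g_Io/g_Moon)^-0.22.
(1.8/1.62)^-0.22 = 1.111^-0.22 = 0.9771
D_Io = 0.9771 × 36.6 km = 35.8 km

D ≈ 35.8 km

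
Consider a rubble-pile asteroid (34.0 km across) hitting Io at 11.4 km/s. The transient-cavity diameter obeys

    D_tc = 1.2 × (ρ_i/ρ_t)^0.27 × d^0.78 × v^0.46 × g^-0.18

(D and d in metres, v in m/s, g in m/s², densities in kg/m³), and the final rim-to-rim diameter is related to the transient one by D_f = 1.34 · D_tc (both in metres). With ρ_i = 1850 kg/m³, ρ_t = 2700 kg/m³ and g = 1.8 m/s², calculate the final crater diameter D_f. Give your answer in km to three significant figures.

D_f ≈ 329 km

In SI: d = 34000 m, v = 11400 m/s.
(ρ_i/ρ_t)^0.27 = (1850/2700)^0.27 = 0.9030
d^0.78 = 34000^0.78 = 3424
v^0.46 = 11400^0.46 = 73.48
g^-0.18 = 1.8^-0.18 = 0.8996
D_tc = 1.2 × 0.9030 × 3424 × 73.48 × 0.8996 = 2.453 × 10^5 m
D_f = 1.34 × 2.453 × 10^5 = 3.287 × 10^5 m
     = 328.7 km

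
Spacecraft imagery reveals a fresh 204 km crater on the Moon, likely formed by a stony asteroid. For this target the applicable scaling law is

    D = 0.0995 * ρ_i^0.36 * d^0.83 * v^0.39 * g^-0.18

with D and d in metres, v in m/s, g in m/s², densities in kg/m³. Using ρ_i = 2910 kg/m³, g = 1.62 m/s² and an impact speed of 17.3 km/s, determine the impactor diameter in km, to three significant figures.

d ≈ 14.3 km

Rearranging for d: d = [D / (0.0995 · 2910^0.36 · 17300^0.39 · 1.62^-0.18)]^(1/0.83).
D = 204000 m.
2910^0.36 = 17.66
17300^0.39 = 44.96
1.62^-0.18 = 0.9168
Denominator = 0.0995 × 17.66 × 44.96 × 0.9168 = 72.43
D / 72.43 = 204000 / 72.43 = 2817
d = 2817^(1/0.83) = 2817^1.2048 = 14332 m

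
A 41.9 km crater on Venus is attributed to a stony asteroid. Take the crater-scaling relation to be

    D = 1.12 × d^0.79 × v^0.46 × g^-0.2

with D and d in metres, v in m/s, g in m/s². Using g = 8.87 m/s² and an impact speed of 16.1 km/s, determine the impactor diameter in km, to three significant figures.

d ≈ 3.79 km

Rearranging for d: d = [D / (1.12 · 16100^0.46 · 8.87^-0.2)]^(1/0.79).
D = 41900 m.
16100^0.46 = 86.13
8.87^-0.2 = 0.6463
Denominator = 1.12 × 86.13 × 0.6463 = 62.35
D / 62.35 = 41900 / 62.35 = 672.0
d = 672.0^(1/0.79) = 672.0^1.2658 = 3792 m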